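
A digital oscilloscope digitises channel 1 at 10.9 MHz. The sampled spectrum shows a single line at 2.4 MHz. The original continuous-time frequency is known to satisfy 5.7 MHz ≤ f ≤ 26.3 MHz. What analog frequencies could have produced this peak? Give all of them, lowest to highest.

Frequencies that alias to 2.4 MHz are k·fs ± 2.4 MHz for integer k ≥ 0.
k=0: 2.4 MHz.
k=1: 8.5 MHz, 13.3 MHz.
k=2: 19.4 MHz, 24.2 MHz.
k=3: 30.3 MHz, 35.1 MHz.
Within [5.7 MHz, 26.3 MHz]: 8.5 MHz, 13.3 MHz, 19.4 MHz, 24.2 MHz.

8.5 MHz, 13.3 MHz, 19.4 MHz, 24.2 MHz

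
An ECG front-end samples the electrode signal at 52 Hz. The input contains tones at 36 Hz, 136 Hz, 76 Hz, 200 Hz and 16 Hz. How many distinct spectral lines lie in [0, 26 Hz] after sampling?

4

fs/2 = 26 Hz.
36 Hz > fs/2 = 26 Hz, folds to fs − 36 Hz = 16 Hz.
136 Hz mod fs = 32 Hz.
32 Hz > fs/2 = 26 Hz, folds to fs − 32 Hz = 20 Hz.
76 Hz mod fs = 24 Hz.
24 Hz ≤ fs/2 = 26 Hz, appears at 24 Hz.
200 Hz mod fs = 44 Hz.
44 Hz > fs/2 = 26 Hz, folds to fs − 44 Hz = 8 Hz.
16 Hz ≤ fs/2 = 26 Hz, passes unchanged.
Distinct values: {8 Hz, 16 Hz, 20 Hz, 24 Hz} → 4.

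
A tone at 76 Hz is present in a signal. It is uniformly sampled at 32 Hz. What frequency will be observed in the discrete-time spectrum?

12 Hz

76 Hz mod fs = 12 Hz.
12 Hz ≤ fs/2 = 16 Hz, appears at 12 Hz.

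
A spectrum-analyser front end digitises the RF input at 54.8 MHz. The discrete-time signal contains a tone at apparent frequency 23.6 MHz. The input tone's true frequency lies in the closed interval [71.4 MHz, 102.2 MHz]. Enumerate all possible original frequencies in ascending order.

78.4 MHz, 86 MHz

Frequencies that alias to 23.6 MHz are k·fs ± 23.6 MHz for integer k ≥ 0.
k=0: 23.6 MHz.
k=1: 31.2 MHz, 78.4 MHz.
k=2: 86 MHz, 133.2 MHz.
k=3: 140.8 MHz, 188 MHz.
Within [71.4 MHz, 102.2 MHz]: 78.4 MHz, 86 MHz.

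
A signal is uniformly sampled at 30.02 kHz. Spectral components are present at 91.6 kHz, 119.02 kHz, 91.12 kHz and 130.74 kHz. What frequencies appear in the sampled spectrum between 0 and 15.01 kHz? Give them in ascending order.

fs/2 = 15.01 kHz.
91.6 kHz mod fs = 1.54 kHz.
1.54 kHz ≤ fs/2 = 15.01 kHz, appears at 1.54 kHz.
119.02 kHz mod fs = 28.96 kHz.
28.96 kHz > fs/2 = 15.01 kHz, folds to fs − 28.96 kHz = 1.06 kHz.
91.12 kHz mod fs = 1.06 kHz.
1.06 kHz ≤ fs/2 = 15.01 kHz, appears at 1.06 kHz.
130.74 kHz mod fs = 10.66 kHz.
10.66 kHz ≤ fs/2 = 15.01 kHz, appears at 10.66 kHz.
Distinct values: {1.06 kHz, 1.54 kHz, 10.66 kHz}.

1.06 kHz, 1.54 kHz, 10.66 kHz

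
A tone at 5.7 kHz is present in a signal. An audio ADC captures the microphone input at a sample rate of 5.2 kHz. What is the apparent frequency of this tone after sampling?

5.7 kHz mod fs = 0.5 kHz.
0.5 kHz ≤ fs/2 = 2.6 kHz, appears at 0.5 kHz.

0.5 kHz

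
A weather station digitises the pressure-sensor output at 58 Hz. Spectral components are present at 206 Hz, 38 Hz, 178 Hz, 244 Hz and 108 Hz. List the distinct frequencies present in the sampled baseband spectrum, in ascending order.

4 Hz, 8 Hz, 12 Hz, 20 Hz, 26 Hz

fs/2 = 29 Hz.
206 Hz mod fs = 32 Hz.
32 Hz > fs/2 = 29 Hz, folds to fs − 32 Hz = 26 Hz.
38 Hz > fs/2 = 29 Hz, folds to fs − 38 Hz = 20 Hz.
178 Hz mod fs = 4 Hz.
4 Hz ≤ fs/2 = 29 Hz, appears at 4 Hz.
244 Hz mod fs = 12 Hz.
12 Hz ≤ fs/2 = 29 Hz, appears at 12 Hz.
108 Hz mod fs = 50 Hz.
50 Hz > fs/2 = 29 Hz, folds to fs − 50 Hz = 8 Hz.
Distinct values: {4 Hz, 8 Hz, 12 Hz, 20 Hz, 26 Hz}.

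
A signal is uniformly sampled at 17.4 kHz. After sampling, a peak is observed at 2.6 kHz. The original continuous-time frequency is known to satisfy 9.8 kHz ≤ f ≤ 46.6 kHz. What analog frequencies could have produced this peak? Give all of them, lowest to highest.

14.8 kHz, 20 kHz, 32.2 kHz, 37.4 kHz

Frequencies that alias to 2.6 kHz are k·fs ± 2.6 kHz for integer k ≥ 0.
k=0: 2.6 kHz.
k=1: 14.8 kHz, 20 kHz.
k=2: 32.2 kHz, 37.4 kHz.
k=3: 49.6 kHz, 54.8 kHz.
Within [9.8 kHz, 46.6 kHz]: 14.8 kHz, 20 kHz, 32.2 kHz, 37.4 kHz.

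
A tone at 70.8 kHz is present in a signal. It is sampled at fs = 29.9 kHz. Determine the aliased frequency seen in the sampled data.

70.8 kHz mod fs = 11 kHz.
11 kHz ≤ fs/2 = 14.95 kHz, appears at 11 kHz.

11 kHz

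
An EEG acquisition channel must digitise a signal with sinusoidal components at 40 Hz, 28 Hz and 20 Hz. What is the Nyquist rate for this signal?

80 Hz

Highest-frequency component: 40 Hz.
Nyquist rate = 2 × 40 Hz = 80 Hz.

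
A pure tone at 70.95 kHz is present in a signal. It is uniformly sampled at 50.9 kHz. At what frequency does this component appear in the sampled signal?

20.05 kHz

70.95 kHz mod fs = 20.05 kHz.
20.05 kHz ≤ fs/2 = 25.45 kHz, appears at 20.05 kHz.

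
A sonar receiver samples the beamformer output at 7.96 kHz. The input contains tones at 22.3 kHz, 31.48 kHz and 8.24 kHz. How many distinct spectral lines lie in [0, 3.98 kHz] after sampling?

fs/2 = 3.98 kHz.
22.3 kHz mod fs = 6.38 kHz.
6.38 kHz > fs/2 = 3.98 kHz, folds to fs − 6.38 kHz = 1.58 kHz.
31.48 kHz mod fs = 7.6 kHz.
7.6 kHz > fs/2 = 3.98 kHz, folds to fs − 7.6 kHz = 0.36 kHz.
8.24 kHz mod fs = 0.28 kHz.
0.28 kHz ≤ fs/2 = 3.98 kHz, appears at 0.28 kHz.
Distinct values: {0.28 kHz, 0.36 kHz, 1.58 kHz} → 3.

3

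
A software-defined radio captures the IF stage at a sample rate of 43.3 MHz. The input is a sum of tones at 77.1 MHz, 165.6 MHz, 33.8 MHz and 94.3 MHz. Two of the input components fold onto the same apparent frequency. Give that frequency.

fs/2 = 21.65 MHz.
77.1 MHz mod fs = 33.8 MHz.
33.8 MHz > fs/2 = 21.65 MHz, folds to fs − 33.8 MHz = 9.5 MHz.
165.6 MHz mod fs = 35.7 MHz.
35.7 MHz > fs/2 = 21.65 MHz, folds to fs − 35.7 MHz = 7.6 MHz.
33.8 MHz > fs/2 = 21.65 MHz, folds to fs − 33.8 MHz = 9.5 MHz.
94.3 MHz mod fs = 7.7 MHz.
7.7 MHz ≤ fs/2 = 21.65 MHz, appears at 7.7 MHz.
33.8 MHz and 77.1 MHz both map to 9.5 MHz.

9.5 MHz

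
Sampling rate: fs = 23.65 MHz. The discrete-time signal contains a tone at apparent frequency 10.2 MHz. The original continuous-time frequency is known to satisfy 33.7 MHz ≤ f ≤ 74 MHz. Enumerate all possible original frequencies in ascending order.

33.85 MHz, 37.1 MHz, 57.5 MHz, 60.75 MHz

Frequencies that alias to 10.2 MHz are k·fs ± 10.2 MHz for integer k ≥ 0.
k=0: 10.2 MHz.
k=1: 13.45 MHz, 33.85 MHz.
k=2: 37.1 MHz, 57.5 MHz.
k=3: 60.75 MHz, 81.15 MHz.
k=4: 84.4 MHz, 104.8 MHz.
Within [33.7 MHz, 74 MHz]: 33.85 MHz, 37.1 MHz, 57.5 MHz, 60.75 MHz.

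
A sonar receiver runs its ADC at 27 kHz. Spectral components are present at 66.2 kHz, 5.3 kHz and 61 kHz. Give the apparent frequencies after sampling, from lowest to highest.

fs/2 = 13.5 kHz.
66.2 kHz mod fs = 12.2 kHz.
12.2 kHz ≤ fs/2 = 13.5 kHz, appears at 12.2 kHz.
5.3 kHz ≤ fs/2 = 13.5 kHz, passes unchanged.
61 kHz mod fs = 7 kHz.
7 kHz ≤ fs/2 = 13.5 kHz, appears at 7 kHz.
Distinct values: {5.3 kHz, 7 kHz, 12.2 kHz}.

5.3 kHz, 7 kHz, 12.2 kHz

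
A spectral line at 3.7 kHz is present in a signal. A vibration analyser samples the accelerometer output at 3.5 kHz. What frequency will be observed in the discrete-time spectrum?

0.2 kHz

3.7 kHz mod fs = 0.2 kHz.
0.2 kHz ≤ fs/2 = 1.75 kHz, appears at 0.2 kHz.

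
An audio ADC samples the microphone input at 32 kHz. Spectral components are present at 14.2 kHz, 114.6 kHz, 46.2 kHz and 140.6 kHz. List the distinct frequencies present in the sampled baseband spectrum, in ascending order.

fs/2 = 16 kHz.
14.2 kHz ≤ fs/2 = 16 kHz, passes unchanged.
114.6 kHz mod fs = 18.6 kHz.
18.6 kHz > fs/2 = 16 kHz, folds to fs − 18.6 kHz = 13.4 kHz.
46.2 kHz mod fs = 14.2 kHz.
14.2 kHz ≤ fs/2 = 16 kHz, appears at 14.2 kHz.
140.6 kHz mod fs = 12.6 kHz.
12.6 kHz ≤ fs/2 = 16 kHz, appears at 12.6 kHz.
Distinct values: {12.6 kHz, 13.4 kHz, 14.2 kHz}.

12.6 kHz, 13.4 kHz, 14.2 kHz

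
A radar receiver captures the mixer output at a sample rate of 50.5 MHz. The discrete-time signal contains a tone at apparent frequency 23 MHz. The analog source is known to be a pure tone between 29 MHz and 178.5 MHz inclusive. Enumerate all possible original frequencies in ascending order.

73.5 MHz, 78 MHz, 124 MHz, 128.5 MHz, 174.5 MHz

Frequencies that alias to 23 MHz are k·fs ± 23 MHz for integer k ≥ 0.
k=0: 23 MHz.
k=1: 27.5 MHz, 73.5 MHz.
k=2: 78 MHz, 124 MHz.
k=3: 128.5 MHz, 174.5 MHz.
k=4: 179 MHz, 225 MHz.
Within [29 MHz, 178.5 MHz]: 73.5 MHz, 78 MHz, 124 MHz, 128.5 MHz, 174.5 MHz.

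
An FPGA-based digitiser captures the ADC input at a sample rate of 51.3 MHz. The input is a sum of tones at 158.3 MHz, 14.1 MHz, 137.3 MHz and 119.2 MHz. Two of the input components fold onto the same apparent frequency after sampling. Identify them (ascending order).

fs/2 = 25.65 MHz.
158.3 MHz mod fs = 4.4 MHz.
4.4 MHz ≤ fs/2 = 25.65 MHz, appears at 4.4 MHz.
14.1 MHz ≤ fs/2 = 25.65 MHz, passes unchanged.
137.3 MHz mod fs = 34.7 MHz.
34.7 MHz > fs/2 = 25.65 MHz, folds to fs − 34.7 MHz = 16.6 MHz.
119.2 MHz mod fs = 16.6 MHz.
16.6 MHz ≤ fs/2 = 25.65 MHz, appears at 16.6 MHz.
119.2 MHz and 137.3 MHz both map to 16.6 MHz.

119.2 MHz, 137.3 MHz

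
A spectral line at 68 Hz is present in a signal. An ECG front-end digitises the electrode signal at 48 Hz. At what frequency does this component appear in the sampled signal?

20 Hz

68 Hz mod fs = 20 Hz.
20 Hz ≤ fs/2 = 24 Hz, appears at 20 Hz.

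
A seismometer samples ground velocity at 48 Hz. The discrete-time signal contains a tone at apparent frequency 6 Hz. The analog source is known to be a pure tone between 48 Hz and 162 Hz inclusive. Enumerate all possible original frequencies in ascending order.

Frequencies that alias to 6 Hz are k·fs ± 6 Hz for integer k ≥ 0.
k=0: 6 Hz.
k=1: 42 Hz, 54 Hz.
k=2: 90 Hz, 102 Hz.
k=3: 138 Hz, 150 Hz.
k=4: 186 Hz, 198 Hz.
Within [48 Hz, 162 Hz]: 54 Hz, 90 Hz, 102 Hz, 138 Hz, 150 Hz.

54 Hz, 90 Hz, 102 Hz, 138 Hz, 150 Hz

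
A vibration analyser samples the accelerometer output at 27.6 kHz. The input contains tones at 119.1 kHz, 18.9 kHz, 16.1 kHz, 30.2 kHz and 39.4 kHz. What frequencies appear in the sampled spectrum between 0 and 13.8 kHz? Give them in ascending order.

fs/2 = 13.8 kHz.
119.1 kHz mod fs = 8.7 kHz.
8.7 kHz ≤ fs/2 = 13.8 kHz, appears at 8.7 kHz.
18.9 kHz > fs/2 = 13.8 kHz, folds to fs − 18.9 kHz = 8.7 kHz.
16.1 kHz > fs/2 = 13.8 kHz, folds to fs − 16.1 kHz = 11.5 kHz.
30.2 kHz mod fs = 2.6 kHz.
2.6 kHz ≤ fs/2 = 13.8 kHz, appears at 2.6 kHz.
39.4 kHz mod fs = 11.8 kHz.
11.8 kHz ≤ fs/2 = 13.8 kHz, appears at 11.8 kHz.
Distinct values: {2.6 kHz, 8.7 kHz, 11.5 kHz, 11.8 kHz}.

2.6 kHz, 8.7 kHz, 11.5 kHz, 11.8 kHz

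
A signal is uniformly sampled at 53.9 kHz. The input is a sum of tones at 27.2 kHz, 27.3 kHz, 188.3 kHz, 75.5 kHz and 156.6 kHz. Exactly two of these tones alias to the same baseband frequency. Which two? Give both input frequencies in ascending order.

27.3 kHz, 188.3 kHz

fs/2 = 26.95 kHz.
27.2 kHz > fs/2 = 26.95 kHz, folds to fs − 27.2 kHz = 26.7 kHz.
27.3 kHz > fs/2 = 26.95 kHz, folds to fs − 27.3 kHz = 26.6 kHz.
188.3 kHz mod fs = 26.6 kHz.
26.6 kHz ≤ fs/2 = 26.95 kHz, appears at 26.6 kHz.
75.5 kHz mod fs = 21.6 kHz.
21.6 kHz ≤ fs/2 = 26.95 kHz, appears at 21.6 kHz.
156.6 kHz mod fs = 48.8 kHz.
48.8 kHz > fs/2 = 26.95 kHz, folds to fs − 48.8 kHz = 5.1 kHz.
27.3 kHz and 188.3 kHz both map to 26.6 kHz.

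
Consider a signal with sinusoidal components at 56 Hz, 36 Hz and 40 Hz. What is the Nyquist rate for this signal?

112 Hz

Highest-frequency component: 56 Hz.
Nyquist rate = 2 × 56 Hz = 112 Hz.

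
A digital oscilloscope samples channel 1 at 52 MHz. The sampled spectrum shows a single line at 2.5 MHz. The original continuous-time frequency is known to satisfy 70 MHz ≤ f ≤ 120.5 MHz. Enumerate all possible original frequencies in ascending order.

101.5 MHz, 106.5 MHz

Frequencies that alias to 2.5 MHz are k·fs ± 2.5 MHz for integer k ≥ 0.
k=0: 2.5 MHz.
k=1: 49.5 MHz, 54.5 MHz.
k=2: 101.5 MHz, 106.5 MHz.
k=3: 153.5 MHz, 158.5 MHz.
Within [70 MHz, 120.5 MHz]: 101.5 MHz, 106.5 MHz.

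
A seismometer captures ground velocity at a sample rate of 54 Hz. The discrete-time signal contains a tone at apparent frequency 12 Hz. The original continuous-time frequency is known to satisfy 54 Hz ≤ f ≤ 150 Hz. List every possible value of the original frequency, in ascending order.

Frequencies that alias to 12 Hz are k·fs ± 12 Hz for integer k ≥ 0.
k=0: 12 Hz.
k=1: 42 Hz, 66 Hz.
k=2: 96 Hz, 120 Hz.
k=3: 150 Hz, 174 Hz.
k=4: 204 Hz, 228 Hz.
Within [54 Hz, 150 Hz]: 66 Hz, 96 Hz, 120 Hz, 150 Hz.

66 Hz, 96 Hz, 120 Hz, 150 Hz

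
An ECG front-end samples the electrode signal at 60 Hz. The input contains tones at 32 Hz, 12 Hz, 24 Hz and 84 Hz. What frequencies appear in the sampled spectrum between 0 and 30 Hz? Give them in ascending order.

fs/2 = 30 Hz.
32 Hz > fs/2 = 30 Hz, folds to fs − 32 Hz = 28 Hz.
12 Hz ≤ fs/2 = 30 Hz, passes unchanged.
24 Hz ≤ fs/2 = 30 Hz, passes unchanged.
84 Hz mod fs = 24 Hz.
24 Hz ≤ fs/2 = 30 Hz, appears at 24 Hz.
Distinct values: {12 Hz, 24 Hz, 28 Hz}.

12 Hz, 24 Hz, 28 Hz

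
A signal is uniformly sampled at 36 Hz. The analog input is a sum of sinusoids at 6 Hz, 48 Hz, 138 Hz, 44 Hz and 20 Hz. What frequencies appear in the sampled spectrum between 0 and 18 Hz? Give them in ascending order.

fs/2 = 18 Hz.
6 Hz ≤ fs/2 = 18 Hz, passes unchanged.
48 Hz mod fs = 12 Hz.
12 Hz ≤ fs/2 = 18 Hz, appears at 12 Hz.
138 Hz mod fs = 30 Hz.
30 Hz > fs/2 = 18 Hz, folds to fs − 30 Hz = 6 Hz.
44 Hz mod fs = 8 Hz.
8 Hz ≤ fs/2 = 18 Hz, appears at 8 Hz.
20 Hz > fs/2 = 18 Hz, folds to fs − 20 Hz = 16 Hz.
Distinct values: {6 Hz, 8 Hz, 12 Hz, 16 Hz}.

6 Hz, 8 Hz, 12 Hz, 16 Hz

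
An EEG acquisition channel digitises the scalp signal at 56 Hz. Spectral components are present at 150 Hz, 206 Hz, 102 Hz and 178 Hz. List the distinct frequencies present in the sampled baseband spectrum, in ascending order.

fs/2 = 28 Hz.
150 Hz mod fs = 38 Hz.
38 Hz > fs/2 = 28 Hz, folds to fs − 38 Hz = 18 Hz.
206 Hz mod fs = 38 Hz.
38 Hz > fs/2 = 28 Hz, folds to fs − 38 Hz = 18 Hz.
102 Hz mod fs = 46 Hz.
46 Hz > fs/2 = 28 Hz, folds to fs − 46 Hz = 10 Hz.
178 Hz mod fs = 10 Hz.
10 Hz ≤ fs/2 = 28 Hz, appears at 10 Hz.
Distinct values: {10 Hz, 18 Hz}.

10 Hz, 18 Hz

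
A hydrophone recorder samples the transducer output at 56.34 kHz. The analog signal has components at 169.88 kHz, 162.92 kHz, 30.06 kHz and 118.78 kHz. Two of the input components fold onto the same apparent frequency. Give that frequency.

6.1 kHz

fs/2 = 28.17 kHz.
169.88 kHz mod fs = 0.86 kHz.
0.86 kHz ≤ fs/2 = 28.17 kHz, appears at 0.86 kHz.
162.92 kHz mod fs = 50.24 kHz.
50.24 kHz > fs/2 = 28.17 kHz, folds to fs − 50.24 kHz = 6.1 kHz.
30.06 kHz > fs/2 = 28.17 kHz, folds to fs − 30.06 kHz = 26.28 kHz.
118.78 kHz mod fs = 6.1 kHz.
6.1 kHz ≤ fs/2 = 28.17 kHz, appears at 6.1 kHz.
118.78 kHz and 162.92 kHz both map to 6.1 kHz.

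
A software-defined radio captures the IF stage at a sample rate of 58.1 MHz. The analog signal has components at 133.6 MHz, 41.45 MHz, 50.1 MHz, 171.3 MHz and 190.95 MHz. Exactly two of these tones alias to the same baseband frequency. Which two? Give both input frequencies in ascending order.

41.45 MHz, 190.95 MHz

fs/2 = 29.05 MHz.
133.6 MHz mod fs = 17.4 MHz.
17.4 MHz ≤ fs/2 = 29.05 MHz, appears at 17.4 MHz.
41.45 MHz > fs/2 = 29.05 MHz, folds to fs − 41.45 MHz = 16.65 MHz.
50.1 MHz > fs/2 = 29.05 MHz, folds to fs − 50.1 MHz = 8 MHz.
171.3 MHz mod fs = 55.1 MHz.
55.1 MHz > fs/2 = 29.05 MHz, folds to fs − 55.1 MHz = 3 MHz.
190.95 MHz mod fs = 16.65 MHz.
16.65 MHz ≤ fs/2 = 29.05 MHz, appears at 16.65 MHz.
41.45 MHz and 190.95 MHz both map to 16.65 MHz.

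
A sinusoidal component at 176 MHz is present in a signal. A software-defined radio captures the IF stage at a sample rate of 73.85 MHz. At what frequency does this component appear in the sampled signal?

176 MHz mod fs = 28.3 MHz.
28.3 MHz ≤ fs/2 = 36.925 MHz, appears at 28.3 MHz.

28.3 MHz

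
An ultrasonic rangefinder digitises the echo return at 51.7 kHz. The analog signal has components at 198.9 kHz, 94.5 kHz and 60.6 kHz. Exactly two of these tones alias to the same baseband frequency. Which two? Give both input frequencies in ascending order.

fs/2 = 25.85 kHz.
198.9 kHz mod fs = 43.8 kHz.
43.8 kHz > fs/2 = 25.85 kHz, folds to fs − 43.8 kHz = 7.9 kHz.
94.5 kHz mod fs = 42.8 kHz.
42.8 kHz > fs/2 = 25.85 kHz, folds to fs − 42.8 kHz = 8.9 kHz.
60.6 kHz mod fs = 8.9 kHz.
8.9 kHz ≤ fs/2 = 25.85 kHz, appears at 8.9 kHz.
60.6 kHz and 94.5 kHz both map to 8.9 kHz.

60.6 kHz, 94.5 kHz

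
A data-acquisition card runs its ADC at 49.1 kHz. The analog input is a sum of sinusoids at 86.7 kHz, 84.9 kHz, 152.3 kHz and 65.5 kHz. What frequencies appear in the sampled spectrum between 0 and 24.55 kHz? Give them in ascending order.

5 kHz, 11.5 kHz, 13.3 kHz, 16.4 kHz

fs/2 = 24.55 kHz.
86.7 kHz mod fs = 37.6 kHz.
37.6 kHz > fs/2 = 24.55 kHz, folds to fs − 37.6 kHz = 11.5 kHz.
84.9 kHz mod fs = 35.8 kHz.
35.8 kHz > fs/2 = 24.55 kHz, folds to fs − 35.8 kHz = 13.3 kHz.
152.3 kHz mod fs = 5 kHz.
5 kHz ≤ fs/2 = 24.55 kHz, appears at 5 kHz.
65.5 kHz mod fs = 16.4 kHz.
16.4 kHz ≤ fs/2 = 24.55 kHz, appears at 16.4 kHz.
Distinct values: {5 kHz, 11.5 kHz, 13.3 kHz, 16.4 kHz}.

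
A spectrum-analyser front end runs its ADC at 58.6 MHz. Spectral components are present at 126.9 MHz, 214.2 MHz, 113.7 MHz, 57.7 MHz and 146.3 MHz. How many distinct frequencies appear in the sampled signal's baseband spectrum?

fs/2 = 29.3 MHz.
126.9 MHz mod fs = 9.7 MHz.
9.7 MHz ≤ fs/2 = 29.3 MHz, appears at 9.7 MHz.
214.2 MHz mod fs = 38.4 MHz.
38.4 MHz > fs/2 = 29.3 MHz, folds to fs − 38.4 MHz = 20.2 MHz.
113.7 MHz mod fs = 55.1 MHz.
55.1 MHz > fs/2 = 29.3 MHz, folds to fs − 55.1 MHz = 3.5 MHz.
57.7 MHz > fs/2 = 29.3 MHz, folds to fs − 57.7 MHz = 0.9 MHz.
146.3 MHz mod fs = 29.1 MHz.
29.1 MHz ≤ fs/2 = 29.3 MHz, appears at 29.1 MHz.
Distinct values: {0.9 MHz, 3.5 MHz, 9.7 MHz, 20.2 MHz, 29.1 MHz} → 5.

5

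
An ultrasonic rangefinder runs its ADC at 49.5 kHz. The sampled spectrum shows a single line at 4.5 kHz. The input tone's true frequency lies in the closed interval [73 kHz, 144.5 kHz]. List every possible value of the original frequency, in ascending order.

Frequencies that alias to 4.5 kHz are k·fs ± 4.5 kHz for integer k ≥ 0.
k=0: 4.5 kHz.
k=1: 45 kHz, 54 kHz.
k=2: 94.5 kHz, 103.5 kHz.
k=3: 144 kHz, 153 kHz.
k=4: 193.5 kHz, 202.5 kHz.
Within [73 kHz, 144.5 kHz]: 94.5 kHz, 103.5 kHz, 144 kHz.

94.5 kHz, 103.5 kHz, 144 kHz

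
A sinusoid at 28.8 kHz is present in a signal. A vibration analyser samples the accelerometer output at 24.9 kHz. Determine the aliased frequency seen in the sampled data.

3.9 kHz

28.8 kHz mod fs = 3.9 kHz.
3.9 kHz ≤ fs/2 = 12.45 kHz, appears at 3.9 kHz.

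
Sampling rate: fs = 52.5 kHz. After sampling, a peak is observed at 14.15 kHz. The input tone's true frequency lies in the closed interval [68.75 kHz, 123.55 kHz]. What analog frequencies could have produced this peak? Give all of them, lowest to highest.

90.85 kHz, 119.15 kHz

Frequencies that alias to 14.15 kHz are k·fs ± 14.15 kHz for integer k ≥ 0.
k=0: 14.15 kHz.
k=1: 38.35 kHz, 66.65 kHz.
k=2: 90.85 kHz, 119.15 kHz.
k=3: 143.35 kHz, 171.65 kHz.
Within [68.75 kHz, 123.55 kHz]: 90.85 kHz, 119.15 kHz.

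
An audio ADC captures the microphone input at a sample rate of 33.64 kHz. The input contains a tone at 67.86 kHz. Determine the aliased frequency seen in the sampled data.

67.86 kHz mod fs = 0.58 kHz.
0.58 kHz ≤ fs/2 = 16.82 kHz, appears at 0.58 kHz.

0.58 kHz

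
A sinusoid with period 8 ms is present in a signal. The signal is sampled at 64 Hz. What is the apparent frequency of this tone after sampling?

3 Hz

T = 8 ms → f = 1/T = 125 Hz.
125 Hz mod fs = 61 Hz.
61 Hz > fs/2 = 32 Hz, folds to fs − 61 Hz = 3 Hz.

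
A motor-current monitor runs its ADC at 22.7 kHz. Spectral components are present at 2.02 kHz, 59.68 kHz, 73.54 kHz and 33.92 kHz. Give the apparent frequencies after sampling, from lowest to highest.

fs/2 = 11.35 kHz.
2.02 kHz ≤ fs/2 = 11.35 kHz, passes unchanged.
59.68 kHz mod fs = 14.28 kHz.
14.28 kHz > fs/2 = 11.35 kHz, folds to fs − 14.28 kHz = 8.42 kHz.
73.54 kHz mod fs = 5.44 kHz.
5.44 kHz ≤ fs/2 = 11.35 kHz, appears at 5.44 kHz.
33.92 kHz mod fs = 11.22 kHz.
11.22 kHz ≤ fs/2 = 11.35 kHz, appears at 11.22 kHz.
Distinct values: {2.02 kHz, 5.44 kHz, 8.42 kHz, 11.22 kHz}.

2.02 kHz, 5.44 kHz, 8.42 kHz, 11.22 kHz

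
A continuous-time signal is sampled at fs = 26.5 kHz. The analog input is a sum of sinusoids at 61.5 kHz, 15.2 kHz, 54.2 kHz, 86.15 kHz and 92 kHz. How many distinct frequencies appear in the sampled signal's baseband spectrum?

fs/2 = 13.25 kHz.
61.5 kHz mod fs = 8.5 kHz.
8.5 kHz ≤ fs/2 = 13.25 kHz, appears at 8.5 kHz.
15.2 kHz > fs/2 = 13.25 kHz, folds to fs − 15.2 kHz = 11.3 kHz.
54.2 kHz mod fs = 1.2 kHz.
1.2 kHz ≤ fs/2 = 13.25 kHz, appears at 1.2 kHz.
86.15 kHz mod fs = 6.65 kHz.
6.65 kHz ≤ fs/2 = 13.25 kHz, appears at 6.65 kHz.
92 kHz mod fs = 12.5 kHz.
12.5 kHz ≤ fs/2 = 13.25 kHz, appears at 12.5 kHz.
Distinct values: {1.2 kHz, 6.65 kHz, 8.5 kHz, 11.3 kHz, 12.5 kHz} → 5.

5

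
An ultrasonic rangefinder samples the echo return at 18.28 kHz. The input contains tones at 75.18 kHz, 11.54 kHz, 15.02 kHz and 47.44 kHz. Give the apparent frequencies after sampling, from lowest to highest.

2.06 kHz, 3.26 kHz, 6.74 kHz, 7.4 kHz

fs/2 = 9.14 kHz.
75.18 kHz mod fs = 2.06 kHz.
2.06 kHz ≤ fs/2 = 9.14 kHz, appears at 2.06 kHz.
11.54 kHz > fs/2 = 9.14 kHz, folds to fs − 11.54 kHz = 6.74 kHz.
15.02 kHz > fs/2 = 9.14 kHz, folds to fs − 15.02 kHz = 3.26 kHz.
47.44 kHz mod fs = 10.88 kHz.
10.88 kHz > fs/2 = 9.14 kHz, folds to fs − 10.88 kHz = 7.4 kHz.
Distinct values: {2.06 kHz, 3.26 kHz, 6.74 kHz, 7.4 kHz}.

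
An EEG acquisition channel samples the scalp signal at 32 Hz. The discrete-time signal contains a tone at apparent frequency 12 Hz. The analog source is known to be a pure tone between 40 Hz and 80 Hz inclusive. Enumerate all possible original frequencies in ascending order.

44 Hz, 52 Hz, 76 Hz

Frequencies that alias to 12 Hz are k·fs ± 12 Hz for integer k ≥ 0.
k=0: 12 Hz.
k=1: 20 Hz, 44 Hz.
k=2: 52 Hz, 76 Hz.
k=3: 84 Hz, 108 Hz.
Within [40 Hz, 80 Hz]: 44 Hz, 52 Hz, 76 Hz.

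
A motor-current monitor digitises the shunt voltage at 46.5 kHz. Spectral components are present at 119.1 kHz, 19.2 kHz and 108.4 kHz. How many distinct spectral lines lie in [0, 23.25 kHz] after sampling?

fs/2 = 23.25 kHz.
119.1 kHz mod fs = 26.1 kHz.
26.1 kHz > fs/2 = 23.25 kHz, folds to fs − 26.1 kHz = 20.4 kHz.
19.2 kHz ≤ fs/2 = 23.25 kHz, passes unchanged.
108.4 kHz mod fs = 15.4 kHz.
15.4 kHz ≤ fs/2 = 23.25 kHz, appears at 15.4 kHz.
Distinct values: {15.4 kHz, 19.2 kHz, 20.4 kHz} → 3.

3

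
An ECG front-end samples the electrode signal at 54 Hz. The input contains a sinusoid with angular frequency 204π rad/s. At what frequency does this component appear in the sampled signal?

6 Hz

ω = 204π rad/s → f = ω/(2π) = 102 Hz.
102 Hz mod fs = 48 Hz.
48 Hz > fs/2 = 27 Hz, folds to fs − 48 Hz = 6 Hz.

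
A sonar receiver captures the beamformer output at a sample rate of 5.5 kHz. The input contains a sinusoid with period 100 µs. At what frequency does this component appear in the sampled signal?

T = 100 µs → f = 1/T = 10 kHz.
10 kHz mod fs = 4.5 kHz.
4.5 kHz > fs/2 = 2.75 kHz, folds to fs − 4.5 kHz = 1 kHz.

1 kHz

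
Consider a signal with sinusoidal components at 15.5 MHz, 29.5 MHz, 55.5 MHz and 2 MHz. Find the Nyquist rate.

111 MHz

Highest-frequency component: 55.5 MHz.
Nyquist rate = 2 × 55.5 MHz = 111 MHz.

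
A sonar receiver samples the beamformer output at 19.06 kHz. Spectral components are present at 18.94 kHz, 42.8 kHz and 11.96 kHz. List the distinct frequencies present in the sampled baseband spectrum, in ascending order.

fs/2 = 9.53 kHz.
18.94 kHz > fs/2 = 9.53 kHz, folds to fs − 18.94 kHz = 0.12 kHz.
42.8 kHz mod fs = 4.68 kHz.
4.68 kHz ≤ fs/2 = 9.53 kHz, appears at 4.68 kHz.
11.96 kHz > fs/2 = 9.53 kHz, folds to fs − 11.96 kHz = 7.1 kHz.
Distinct values: {0.12 kHz, 4.68 kHz, 7.1 kHz}.

0.12 kHz, 4.68 kHz, 7.1 kHz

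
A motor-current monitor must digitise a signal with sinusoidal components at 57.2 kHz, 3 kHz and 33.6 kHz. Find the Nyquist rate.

114.4 kHz

Highest-frequency component: 57.2 kHz.
Nyquist rate = 2 × 57.2 kHz = 114.4 kHz.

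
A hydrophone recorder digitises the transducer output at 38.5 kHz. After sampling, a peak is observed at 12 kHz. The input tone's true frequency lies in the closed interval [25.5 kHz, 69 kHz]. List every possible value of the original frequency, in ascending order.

26.5 kHz, 50.5 kHz, 65 kHz

Frequencies that alias to 12 kHz are k·fs ± 12 kHz for integer k ≥ 0.
k=0: 12 kHz.
k=1: 26.5 kHz, 50.5 kHz.
k=2: 65 kHz, 89 kHz.
k=3: 103.5 kHz, 127.5 kHz.
Within [25.5 kHz, 69 kHz]: 26.5 kHz, 50.5 kHz, 65 kHz.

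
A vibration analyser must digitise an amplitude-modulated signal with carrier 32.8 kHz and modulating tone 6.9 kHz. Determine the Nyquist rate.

79.4 kHz

AM sidebands sit at fc ± fm = 25.9 kHz and 39.7 kHz.
Highest-frequency component: 39.7 kHz.
Nyquist rate = 2 × 39.7 kHz = 79.4 kHz.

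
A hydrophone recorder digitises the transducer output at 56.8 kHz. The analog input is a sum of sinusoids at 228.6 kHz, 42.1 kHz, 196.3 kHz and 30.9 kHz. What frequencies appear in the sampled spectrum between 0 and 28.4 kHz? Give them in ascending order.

1.4 kHz, 14.7 kHz, 25.9 kHz

fs/2 = 28.4 kHz.
228.6 kHz mod fs = 1.4 kHz.
1.4 kHz ≤ fs/2 = 28.4 kHz, appears at 1.4 kHz.
42.1 kHz > fs/2 = 28.4 kHz, folds to fs − 42.1 kHz = 14.7 kHz.
196.3 kHz mod fs = 25.9 kHz.
25.9 kHz ≤ fs/2 = 28.4 kHz, appears at 25.9 kHz.
30.9 kHz > fs/2 = 28.4 kHz, folds to fs − 30.9 kHz = 25.9 kHz.
Distinct values: {1.4 kHz, 14.7 kHz, 25.9 kHz}.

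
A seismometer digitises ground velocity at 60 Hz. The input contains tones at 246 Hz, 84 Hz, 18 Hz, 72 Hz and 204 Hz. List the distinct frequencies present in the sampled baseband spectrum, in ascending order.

6 Hz, 12 Hz, 18 Hz, 24 Hz

fs/2 = 30 Hz.
246 Hz mod fs = 6 Hz.
6 Hz ≤ fs/2 = 30 Hz, appears at 6 Hz.
84 Hz mod fs = 24 Hz.
24 Hz ≤ fs/2 = 30 Hz, appears at 24 Hz.
18 Hz ≤ fs/2 = 30 Hz, passes unchanged.
72 Hz mod fs = 12 Hz.
12 Hz ≤ fs/2 = 30 Hz, appears at 12 Hz.
204 Hz mod fs = 24 Hz.
24 Hz ≤ fs/2 = 30 Hz, appears at 24 Hz.
Distinct values: {6 Hz, 12 Hz, 18 Hz, 24 Hz}.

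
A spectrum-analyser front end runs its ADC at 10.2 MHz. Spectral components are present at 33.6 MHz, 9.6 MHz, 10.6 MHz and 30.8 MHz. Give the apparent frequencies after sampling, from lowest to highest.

fs/2 = 5.1 MHz.
33.6 MHz mod fs = 3 MHz.
3 MHz ≤ fs/2 = 5.1 MHz, appears at 3 MHz.
9.6 MHz > fs/2 = 5.1 MHz, folds to fs − 9.6 MHz = 0.6 MHz.
10.6 MHz mod fs = 0.4 MHz.
0.4 MHz ≤ fs/2 = 5.1 MHz, appears at 0.4 MHz.
30.8 MHz mod fs = 0.2 MHz.
0.2 MHz ≤ fs/2 = 5.1 MHz, appears at 0.2 MHz.
Distinct values: {0.2 MHz, 0.4 MHz, 0.6 MHz, 3 MHz}.

0.2 MHz, 0.4 MHz, 0.6 MHz, 3 MHz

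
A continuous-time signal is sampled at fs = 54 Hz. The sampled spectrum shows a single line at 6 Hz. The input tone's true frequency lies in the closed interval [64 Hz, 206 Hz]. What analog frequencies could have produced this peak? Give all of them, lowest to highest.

Frequencies that alias to 6 Hz are k·fs ± 6 Hz for integer k ≥ 0.
k=0: 6 Hz.
k=1: 48 Hz, 60 Hz.
k=2: 102 Hz, 114 Hz.
k=3: 156 Hz, 168 Hz.
k=4: 210 Hz, 222 Hz.
Within [64 Hz, 206 Hz]: 102 Hz, 114 Hz, 156 Hz, 168 Hz.

102 Hz, 114 Hz, 156 Hz, 168 Hz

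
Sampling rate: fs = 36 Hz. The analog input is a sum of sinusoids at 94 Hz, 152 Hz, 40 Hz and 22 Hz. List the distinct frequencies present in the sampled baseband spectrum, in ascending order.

4 Hz, 8 Hz, 14 Hz

fs/2 = 18 Hz.
94 Hz mod fs = 22 Hz.
22 Hz > fs/2 = 18 Hz, folds to fs − 22 Hz = 14 Hz.
152 Hz mod fs = 8 Hz.
8 Hz ≤ fs/2 = 18 Hz, appears at 8 Hz.
40 Hz mod fs = 4 Hz.
4 Hz ≤ fs/2 = 18 Hz, appears at 4 Hz.
22 Hz > fs/2 = 18 Hz, folds to fs − 22 Hz = 14 Hz.
Distinct values: {4 Hz, 8 Hz, 14 Hz}.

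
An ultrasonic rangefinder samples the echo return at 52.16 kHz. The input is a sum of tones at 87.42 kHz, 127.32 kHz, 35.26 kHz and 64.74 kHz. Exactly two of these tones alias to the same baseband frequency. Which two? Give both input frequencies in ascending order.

fs/2 = 26.08 kHz.
87.42 kHz mod fs = 35.26 kHz.
35.26 kHz > fs/2 = 26.08 kHz, folds to fs − 35.26 kHz = 16.9 kHz.
127.32 kHz mod fs = 23 kHz.
23 kHz ≤ fs/2 = 26.08 kHz, appears at 23 kHz.
35.26 kHz > fs/2 = 26.08 kHz, folds to fs − 35.26 kHz = 16.9 kHz.
64.74 kHz mod fs = 12.58 kHz.
12.58 kHz ≤ fs/2 = 26.08 kHz, appears at 12.58 kHz.
35.26 kHz and 87.42 kHz both map to 16.9 kHz.

35.26 kHz, 87.42 kHz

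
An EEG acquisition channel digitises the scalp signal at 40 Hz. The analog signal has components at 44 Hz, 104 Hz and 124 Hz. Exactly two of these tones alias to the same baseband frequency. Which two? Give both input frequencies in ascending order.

fs/2 = 20 Hz.
44 Hz mod fs = 4 Hz.
4 Hz ≤ fs/2 = 20 Hz, appears at 4 Hz.
104 Hz mod fs = 24 Hz.
24 Hz > fs/2 = 20 Hz, folds to fs − 24 Hz = 16 Hz.
124 Hz mod fs = 4 Hz.
4 Hz ≤ fs/2 = 20 Hz, appears at 4 Hz.
44 Hz and 124 Hz both map to 4 Hz.

44 Hz, 124 Hz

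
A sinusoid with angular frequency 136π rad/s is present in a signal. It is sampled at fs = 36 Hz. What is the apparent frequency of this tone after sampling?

ω = 136π rad/s → f = ω/(2π) = 68 Hz.
68 Hz mod fs = 32 Hz.
32 Hz > fs/2 = 18 Hz, folds to fs − 32 Hz = 4 Hz.

4 Hz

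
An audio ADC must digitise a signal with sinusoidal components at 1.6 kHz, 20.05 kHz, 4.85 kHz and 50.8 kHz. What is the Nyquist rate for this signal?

101.6 kHz

Highest-frequency component: 50.8 kHz.
Nyquist rate = 2 × 50.8 kHz = 101.6 kHz.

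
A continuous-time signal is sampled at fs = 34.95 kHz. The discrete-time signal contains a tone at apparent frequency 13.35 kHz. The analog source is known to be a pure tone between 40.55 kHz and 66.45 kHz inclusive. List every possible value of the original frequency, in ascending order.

Frequencies that alias to 13.35 kHz are k·fs ± 13.35 kHz for integer k ≥ 0.
k=0: 13.35 kHz.
k=1: 21.6 kHz, 48.3 kHz.
k=2: 56.55 kHz, 83.25 kHz.
k=3: 91.5 kHz, 118.2 kHz.
Within [40.55 kHz, 66.45 kHz]: 48.3 kHz, 56.55 kHz.

48.3 kHz, 56.55 kHz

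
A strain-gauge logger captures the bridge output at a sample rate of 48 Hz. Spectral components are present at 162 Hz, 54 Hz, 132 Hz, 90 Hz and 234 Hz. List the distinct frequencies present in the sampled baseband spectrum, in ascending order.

6 Hz, 12 Hz, 18 Hz

fs/2 = 24 Hz.
162 Hz mod fs = 18 Hz.
18 Hz ≤ fs/2 = 24 Hz, appears at 18 Hz.
54 Hz mod fs = 6 Hz.
6 Hz ≤ fs/2 = 24 Hz, appears at 6 Hz.
132 Hz mod fs = 36 Hz.
36 Hz > fs/2 = 24 Hz, folds to fs − 36 Hz = 12 Hz.
90 Hz mod fs = 42 Hz.
42 Hz > fs/2 = 24 Hz, folds to fs − 42 Hz = 6 Hz.
234 Hz mod fs = 42 Hz.
42 Hz > fs/2 = 24 Hz, folds to fs − 42 Hz = 6 Hz.
Distinct values: {6 Hz, 12 Hz, 18 Hz}.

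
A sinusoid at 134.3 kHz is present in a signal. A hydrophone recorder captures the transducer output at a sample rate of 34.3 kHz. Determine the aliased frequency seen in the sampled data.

134.3 kHz mod fs = 31.4 kHz.
31.4 kHz > fs/2 = 17.15 kHz, folds to fs − 31.4 kHz = 2.9 kHz.

2.9 kHz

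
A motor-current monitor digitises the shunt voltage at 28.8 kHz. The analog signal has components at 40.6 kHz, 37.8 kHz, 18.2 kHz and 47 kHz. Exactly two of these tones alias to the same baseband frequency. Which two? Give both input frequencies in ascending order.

fs/2 = 14.4 kHz.
40.6 kHz mod fs = 11.8 kHz.
11.8 kHz ≤ fs/2 = 14.4 kHz, appears at 11.8 kHz.
37.8 kHz mod fs = 9 kHz.
9 kHz ≤ fs/2 = 14.4 kHz, appears at 9 kHz.
18.2 kHz > fs/2 = 14.4 kHz, folds to fs − 18.2 kHz = 10.6 kHz.
47 kHz mod fs = 18.2 kHz.
18.2 kHz > fs/2 = 14.4 kHz, folds to fs − 18.2 kHz = 10.6 kHz.
18.2 kHz and 47 kHz both map to 10.6 kHz.

18.2 kHz, 47 kHz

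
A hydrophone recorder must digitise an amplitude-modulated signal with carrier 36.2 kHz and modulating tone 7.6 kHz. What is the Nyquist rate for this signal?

87.6 kHz

AM sidebands sit at fc ± fm = 28.6 kHz and 43.8 kHz.
Highest-frequency component: 43.8 kHz.
Nyquist rate = 2 × 43.8 kHz = 87.6 kHz.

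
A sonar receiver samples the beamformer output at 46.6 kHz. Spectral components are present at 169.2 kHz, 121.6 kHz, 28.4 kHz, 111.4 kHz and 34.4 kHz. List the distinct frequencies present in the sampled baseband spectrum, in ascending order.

12.2 kHz, 17.2 kHz, 18.2 kHz

fs/2 = 23.3 kHz.
169.2 kHz mod fs = 29.4 kHz.
29.4 kHz > fs/2 = 23.3 kHz, folds to fs − 29.4 kHz = 17.2 kHz.
121.6 kHz mod fs = 28.4 kHz.
28.4 kHz > fs/2 = 23.3 kHz, folds to fs − 28.4 kHz = 18.2 kHz.
28.4 kHz > fs/2 = 23.3 kHz, folds to fs − 28.4 kHz = 18.2 kHz.
111.4 kHz mod fs = 18.2 kHz.
18.2 kHz ≤ fs/2 = 23.3 kHz, appears at 18.2 kHz.
34.4 kHz > fs/2 = 23.3 kHz, folds to fs − 34.4 kHz = 12.2 kHz.
Distinct values: {12.2 kHz, 17.2 kHz, 18.2 kHz}.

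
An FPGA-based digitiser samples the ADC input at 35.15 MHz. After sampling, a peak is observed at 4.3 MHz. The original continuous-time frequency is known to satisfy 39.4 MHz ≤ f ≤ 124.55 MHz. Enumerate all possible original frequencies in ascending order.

39.45 MHz, 66 MHz, 74.6 MHz, 101.15 MHz, 109.75 MHz

Frequencies that alias to 4.3 MHz are k·fs ± 4.3 MHz for integer k ≥ 0.
k=0: 4.3 MHz.
k=1: 30.85 MHz, 39.45 MHz.
k=2: 66 MHz, 74.6 MHz.
k=3: 101.15 MHz, 109.75 MHz.
k=4: 136.3 MHz, 144.9 MHz.
Within [39.4 MHz, 124.55 MHz]: 39.45 MHz, 66 MHz, 74.6 MHz, 101.15 MHz, 109.75 MHz.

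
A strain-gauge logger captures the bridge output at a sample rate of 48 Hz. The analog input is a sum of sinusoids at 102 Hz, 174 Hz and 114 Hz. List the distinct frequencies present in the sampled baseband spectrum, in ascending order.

fs/2 = 24 Hz.
102 Hz mod fs = 6 Hz.
6 Hz ≤ fs/2 = 24 Hz, appears at 6 Hz.
174 Hz mod fs = 30 Hz.
30 Hz > fs/2 = 24 Hz, folds to fs − 30 Hz = 18 Hz.
114 Hz mod fs = 18 Hz.
18 Hz ≤ fs/2 = 24 Hz, appears at 18 Hz.
Distinct values: {6 Hz, 18 Hz}.

6 Hz, 18 Hz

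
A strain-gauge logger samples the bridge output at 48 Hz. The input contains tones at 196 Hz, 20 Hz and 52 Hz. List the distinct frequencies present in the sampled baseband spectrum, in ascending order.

4 Hz, 20 Hz

fs/2 = 24 Hz.
196 Hz mod fs = 4 Hz.
4 Hz ≤ fs/2 = 24 Hz, appears at 4 Hz.
20 Hz ≤ fs/2 = 24 Hz, passes unchanged.
52 Hz mod fs = 4 Hz.
4 Hz ≤ fs/2 = 24 Hz, appears at 4 Hz.
Distinct values: {4 Hz, 20 Hz}.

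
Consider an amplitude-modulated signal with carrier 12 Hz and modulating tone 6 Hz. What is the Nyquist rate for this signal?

36 Hz

AM sidebands sit at fc ± fm = 6 Hz and 18 Hz.
Highest-frequency component: 18 Hz.
Nyquist rate = 2 × 18 Hz = 36 Hz.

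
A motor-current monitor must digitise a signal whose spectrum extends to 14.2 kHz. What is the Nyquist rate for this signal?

Nyquist rate = 2 × 14.2 kHz = 28.4 kHz.

28.4 kHz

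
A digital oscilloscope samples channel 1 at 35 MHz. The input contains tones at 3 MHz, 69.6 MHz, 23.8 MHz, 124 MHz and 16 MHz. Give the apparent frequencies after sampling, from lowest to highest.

fs/2 = 17.5 MHz.
3 MHz ≤ fs/2 = 17.5 MHz, passes unchanged.
69.6 MHz mod fs = 34.6 MHz.
34.6 MHz > fs/2 = 17.5 MHz, folds to fs − 34.6 MHz = 0.4 MHz.
23.8 MHz > fs/2 = 17.5 MHz, folds to fs − 23.8 MHz = 11.2 MHz.
124 MHz mod fs = 19 MHz.
19 MHz > fs/2 = 17.5 MHz, folds to fs − 19 MHz = 16 MHz.
16 MHz ≤ fs/2 = 17.5 MHz, passes unchanged.
Distinct values: {0.4 MHz, 3 MHz, 11.2 MHz, 16 MHz}.

0.4 MHz, 3 MHz, 11.2 MHz, 16 MHz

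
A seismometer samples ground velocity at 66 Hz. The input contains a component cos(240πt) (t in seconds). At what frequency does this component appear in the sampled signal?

ω = 240π rad/s → f = ω/(2π) = 120 Hz.
120 Hz mod fs = 54 Hz.
54 Hz > fs/2 = 33 Hz, folds to fs − 54 Hz = 12 Hz.

12 Hz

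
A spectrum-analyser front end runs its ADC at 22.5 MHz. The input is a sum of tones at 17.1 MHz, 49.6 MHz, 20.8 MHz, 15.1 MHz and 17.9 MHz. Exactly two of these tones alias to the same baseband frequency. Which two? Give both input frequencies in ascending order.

fs/2 = 11.25 MHz.
17.1 MHz > fs/2 = 11.25 MHz, folds to fs − 17.1 MHz = 5.4 MHz.
49.6 MHz mod fs = 4.6 MHz.
4.6 MHz ≤ fs/2 = 11.25 MHz, appears at 4.6 MHz.
20.8 MHz > fs/2 = 11.25 MHz, folds to fs − 20.8 MHz = 1.7 MHz.
15.1 MHz > fs/2 = 11.25 MHz, folds to fs − 15.1 MHz = 7.4 MHz.
17.9 MHz > fs/2 = 11.25 MHz, folds to fs − 17.9 MHz = 4.6 MHz.
17.9 MHz and 49.6 MHz both map to 4.6 MHz.

17.9 MHz, 49.6 MHz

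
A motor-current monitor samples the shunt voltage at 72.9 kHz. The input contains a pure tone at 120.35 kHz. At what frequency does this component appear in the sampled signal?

120.35 kHz mod fs = 47.45 kHz.
47.45 kHz > fs/2 = 36.45 kHz, folds to fs − 47.45 kHz = 25.45 kHz.

25.45 kHz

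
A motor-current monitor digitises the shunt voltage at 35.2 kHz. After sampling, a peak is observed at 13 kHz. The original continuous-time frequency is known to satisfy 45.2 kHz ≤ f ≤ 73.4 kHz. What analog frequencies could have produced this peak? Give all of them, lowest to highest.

Frequencies that alias to 13 kHz are k·fs ± 13 kHz for integer k ≥ 0.
k=0: 13 kHz.
k=1: 22.2 kHz, 48.2 kHz.
k=2: 57.4 kHz, 83.4 kHz.
k=3: 92.6 kHz, 118.6 kHz.
Within [45.2 kHz, 73.4 kHz]: 48.2 kHz, 57.4 kHz.

48.2 kHz, 57.4 kHz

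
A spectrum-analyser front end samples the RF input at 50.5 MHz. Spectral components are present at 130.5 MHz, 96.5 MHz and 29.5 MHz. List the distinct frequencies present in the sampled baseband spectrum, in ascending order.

4.5 MHz, 21 MHz

fs/2 = 25.25 MHz.
130.5 MHz mod fs = 29.5 MHz.
29.5 MHz > fs/2 = 25.25 MHz, folds to fs − 29.5 MHz = 21 MHz.
96.5 MHz mod fs = 46 MHz.
46 MHz > fs/2 = 25.25 MHz, folds to fs − 46 MHz = 4.5 MHz.
29.5 MHz > fs/2 = 25.25 MHz, folds to fs − 29.5 MHz = 21 MHz.
Distinct values: {4.5 MHz, 21 MHz}.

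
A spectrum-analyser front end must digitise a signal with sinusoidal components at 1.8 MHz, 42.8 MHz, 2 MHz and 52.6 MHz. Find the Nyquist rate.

Highest-frequency component: 52.6 MHz.
Nyquist rate = 2 × 52.6 MHz = 105.2 MHz.

105.2 MHz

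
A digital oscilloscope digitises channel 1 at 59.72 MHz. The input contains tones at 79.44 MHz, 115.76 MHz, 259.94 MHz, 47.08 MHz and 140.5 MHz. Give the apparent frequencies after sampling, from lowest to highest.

fs/2 = 29.86 MHz.
79.44 MHz mod fs = 19.72 MHz.
19.72 MHz ≤ fs/2 = 29.86 MHz, appears at 19.72 MHz.
115.76 MHz mod fs = 56.04 MHz.
56.04 MHz > fs/2 = 29.86 MHz, folds to fs − 56.04 MHz = 3.68 MHz.
259.94 MHz mod fs = 21.06 MHz.
21.06 MHz ≤ fs/2 = 29.86 MHz, appears at 21.06 MHz.
47.08 MHz > fs/2 = 29.86 MHz, folds to fs − 47.08 MHz = 12.64 MHz.
140.5 MHz mod fs = 21.06 MHz.
21.06 MHz ≤ fs/2 = 29.86 MHz, appears at 21.06 MHz.
Distinct values: {3.68 MHz, 12.64 MHz, 19.72 MHz, 21.06 MHz}.

3.68 MHz, 12.64 MHz, 19.72 MHz, 21.06 MHz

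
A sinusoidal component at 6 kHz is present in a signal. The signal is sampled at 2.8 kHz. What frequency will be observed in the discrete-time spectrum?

6 kHz mod fs = 0.4 kHz.
0.4 kHz ≤ fs/2 = 1.4 kHz, appears at 0.4 kHz.

0.4 kHz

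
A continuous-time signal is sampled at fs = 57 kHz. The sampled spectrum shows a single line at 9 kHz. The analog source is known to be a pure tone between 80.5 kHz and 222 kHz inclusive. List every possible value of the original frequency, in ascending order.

Frequencies that alias to 9 kHz are k·fs ± 9 kHz for integer k ≥ 0.
k=0: 9 kHz.
k=1: 48 kHz, 66 kHz.
k=2: 105 kHz, 123 kHz.
k=3: 162 kHz, 180 kHz.
k=4: 219 kHz, 237 kHz.
k=5: 276 kHz, 294 kHz.
Within [80.5 kHz, 222 kHz]: 105 kHz, 123 kHz, 162 kHz, 180 kHz, 219 kHz.

105 kHz, 123 kHz, 162 kHz, 180 kHz, 219 kHz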